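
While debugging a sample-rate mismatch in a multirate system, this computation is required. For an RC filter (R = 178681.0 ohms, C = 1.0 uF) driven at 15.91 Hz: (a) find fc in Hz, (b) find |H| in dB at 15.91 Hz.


Step 1 — cutoff frequency:
fc = 1 / (2*pi*R*C)
C = 1.0 uF = 1e-06 F
fc = 1 / (2*pi*178681.0*1e-06)
   = 0.890721 Hz

Step 2 — magnitude at f = 15.91 Hz:
|H(f)| = 1 / sqrt(1 + (f/fc)^2)
f/fc = 15.91 / 0.890721 = 17.861934
|H| = 1 / sqrt(1 + 319.048686) = 0.0558974
|H|_dB = 20*log10(0.0558974) = -25.05 dB

fc = 0.890721 Hz; |H(15.91 Hz)| = -25.05 dB


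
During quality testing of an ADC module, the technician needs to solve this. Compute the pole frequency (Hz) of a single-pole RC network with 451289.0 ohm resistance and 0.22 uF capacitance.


Cutoff frequency of a first-order RC filter:
fc = 1 / (2 * pi * R * C)
C = 0.22 uF = 2.2e-07 F
fc = 1 / (2 * pi * 451289.0 * 2.2e-07)
   = 1 / 0.62381713110019
   = 1.603034 Hz

1.603034 Hz


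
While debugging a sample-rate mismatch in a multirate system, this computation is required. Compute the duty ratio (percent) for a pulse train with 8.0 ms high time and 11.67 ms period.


Duty cycle as a percentage:
DC = (t_on / T) * 100
   = (8.0 / 11.67) * 100
   = 0.685518 * 100
   = 68.55 %

68.55 %


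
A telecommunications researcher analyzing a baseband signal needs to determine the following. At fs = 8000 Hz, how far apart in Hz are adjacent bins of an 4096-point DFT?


DFT frequency resolution:
df = fs / N
   = 8000 / 4096
   = 1.9531 Hz

1.9531 Hz


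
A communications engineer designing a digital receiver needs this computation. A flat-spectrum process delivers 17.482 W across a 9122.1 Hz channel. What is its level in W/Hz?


Power spectral density:
PSD = P / BW
    = 17.482 / 9122.1
    = 0.00191644 W/Hz

0.00191644 W/Hz


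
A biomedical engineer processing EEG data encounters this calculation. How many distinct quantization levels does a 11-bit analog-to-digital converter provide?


Number of quantization levels = 2^N
= 2^11
= 2048

2048


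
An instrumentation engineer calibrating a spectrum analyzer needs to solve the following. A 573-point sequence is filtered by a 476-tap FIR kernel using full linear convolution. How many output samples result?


Linear convolution output length:
L = N + M - 1
  = 573 + 476 - 1
  = 1048 samples

1048


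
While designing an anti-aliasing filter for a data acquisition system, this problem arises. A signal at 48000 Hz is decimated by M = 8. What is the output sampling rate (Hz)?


Decimation reduces the sample rate:
fs_out = fs_in / M
       = 48000 / 8
       = 6000.0 Hz

6000.0 Hz


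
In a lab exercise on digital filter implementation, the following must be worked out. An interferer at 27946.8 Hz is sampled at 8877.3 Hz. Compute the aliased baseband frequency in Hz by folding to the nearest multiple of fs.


Compute the nearest integer multiple of fs to the signal:
n = round(27946.8 / 8877.3) = 3
f_alias = |27946.8 - 3 * 8877.3|
        = |27946.8 - 26631.9|
        = 1314.9 Hz

1314.9


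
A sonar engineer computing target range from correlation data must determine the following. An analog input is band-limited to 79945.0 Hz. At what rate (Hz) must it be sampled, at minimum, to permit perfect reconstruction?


The Nyquist rate is twice the maximum frequency component.
fs_min = 2 * fmax
      = 2 * 79945.0
      = 159890.0 Hz

159890.0


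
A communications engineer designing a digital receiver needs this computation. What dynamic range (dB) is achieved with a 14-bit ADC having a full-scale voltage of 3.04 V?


Dynamic range from full-scale to LSB:
V_min = V_max / 2^bits = 3.04 / 2^14
DR = 20 * log10(V_max / V_min)
   = 20 * log10(2^14)
   = 20 * 14 * log10(2)
   = 84.29 dB

84.29 dB


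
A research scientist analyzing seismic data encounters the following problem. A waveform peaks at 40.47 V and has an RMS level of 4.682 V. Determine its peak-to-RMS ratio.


Crest factor is the ratio of peak to RMS:
CF = V_peak / V_rms
   = 40.47 / 4.682
   = 8.6437

8.6437


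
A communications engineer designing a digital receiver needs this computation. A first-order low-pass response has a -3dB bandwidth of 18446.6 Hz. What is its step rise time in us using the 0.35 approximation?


Rise time from bandwidth relationship:
tr = 0.35 / BW
   = 0.35 / 18446.6
   = 1.897368621e-05 s
   = 18.9737 us

18.9737 us


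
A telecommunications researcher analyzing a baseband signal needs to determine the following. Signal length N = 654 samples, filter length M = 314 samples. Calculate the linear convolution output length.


Linear convolution output length:
L = N + M - 1
  = 654 + 314 - 1
  = 967 samples

967


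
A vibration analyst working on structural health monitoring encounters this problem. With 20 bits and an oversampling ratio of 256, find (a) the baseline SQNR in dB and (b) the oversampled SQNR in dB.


Step 1 — baseline SQNR at Nyquist:
SQNR_base = 6.02*N + 1.76
          = 6.02*20 + 1.76
          = 122.16 dB

Step 2 — oversampling processing gain:
G = 10*log10(OSR) = 10*log10(256) = 24.08 dB

Step 3 — total:
SQNR_total = 122.16 + 24.08 = 146.24 dB

Base SQNR = 122.16 dB; oversampled SQNR = 146.24 dB


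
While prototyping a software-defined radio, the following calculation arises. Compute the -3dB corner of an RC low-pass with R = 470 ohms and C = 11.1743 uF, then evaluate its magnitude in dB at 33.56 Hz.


Step 1 — cutoff frequency:
fc = 1 / (2*pi*R*C)
C = 11.1743 uF = 1.11743e-05 F
fc = 1 / (2*pi*470*1.11743e-05)
   = 30.3041 Hz

Step 2 — magnitude at f = 33.56 Hz:
|H(f)| = 1 / sqrt(1 + (f/fc)^2)
f/fc = 33.56 / 30.3041 = 1.107441
|H| = 1 / sqrt(1 + 1.226426) = 0.6701868
|H|_dB = 20*log10(0.6701868) = -3.48 dB

fc = 30.3041 Hz; |H(33.56 Hz)| = -3.48 dB


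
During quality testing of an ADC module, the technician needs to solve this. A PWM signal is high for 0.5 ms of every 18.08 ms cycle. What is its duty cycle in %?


Duty cycle as a percentage:
DC = (t_on / T) * 100
   = (0.5 / 18.08) * 100
   = 0.027655 * 100
   = 2.77 %

2.77 %


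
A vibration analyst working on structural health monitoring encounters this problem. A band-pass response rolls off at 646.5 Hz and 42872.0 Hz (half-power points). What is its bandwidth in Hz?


Bandwidth is the difference of -3dB frequencies:
BW = f_high - f_low
   = 42872.0 - 646.5
   = 42225.5 Hz

42225.5 Hz


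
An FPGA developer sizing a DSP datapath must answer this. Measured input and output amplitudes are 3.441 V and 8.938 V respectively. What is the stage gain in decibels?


Voltage gain in dB:
G = 20 * log10(Vout / Vin)
  = 20 * log10(8.938 / 3.441)
  = 20 * log10(2.597501)
  = 20 * 0.414556
  = 8.29 dB

8.29 dB


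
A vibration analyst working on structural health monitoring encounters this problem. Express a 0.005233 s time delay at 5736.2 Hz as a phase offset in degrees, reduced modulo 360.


Phase shift from frequency and time delay:
phi = 360 * f * t_delay
    = 360 * 5736.2 * 0.005233
    = 10806.31 degrees
    mod 360 = 6.31 degrees

6.31 degrees


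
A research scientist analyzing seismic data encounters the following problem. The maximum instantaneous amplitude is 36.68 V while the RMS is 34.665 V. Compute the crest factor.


Crest factor is the ratio of peak to RMS:
CF = V_peak / V_rms
   = 36.68 / 34.665
   = 1.0581

1.0581


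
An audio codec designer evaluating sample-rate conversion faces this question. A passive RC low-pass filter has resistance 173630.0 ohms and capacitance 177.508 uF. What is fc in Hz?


Cutoff frequency of a first-order RC filter:
fc = 1 / (2 * pi * R * C)
C = 177.508 uF = 0.000177508 F
fc = 1 / (2 * pi * 173630.0 * 0.000177508)
   = 1 / 193.65225761291
   = 0.005164 Hz

0.005164 Hz


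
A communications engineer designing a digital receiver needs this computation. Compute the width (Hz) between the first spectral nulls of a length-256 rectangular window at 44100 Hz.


Main lobe width for a rectangular window:
Width = 2 * fs / N
      = 2 * 44100 / 256
      = 88200 / 256
      = 344.531 Hz

344.531 Hz


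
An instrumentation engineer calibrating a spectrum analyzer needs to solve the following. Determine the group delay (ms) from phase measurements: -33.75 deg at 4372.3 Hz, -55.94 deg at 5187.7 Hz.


Group delay from phase difference:
tau = -d(phi)/d(omega)
d(phi) = -22.19 deg = -0.387289 rad
d(omega) = 2*pi*(5187.7 - 4372.3) = 5123.3093 rad/s
tau = -(-0.387289) / 5123.3093
    = 0.0756 ms

0.0756 ms


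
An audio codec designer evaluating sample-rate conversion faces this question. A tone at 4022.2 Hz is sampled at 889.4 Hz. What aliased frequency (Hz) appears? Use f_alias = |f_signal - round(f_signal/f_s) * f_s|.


Compute the nearest integer multiple of fs to the signal:
n = round(4022.2 / 889.4) = 5
f_alias = |4022.2 - 5 * 889.4|
        = |4022.2 - 4447.0|
        = 424.8 Hz

424.8


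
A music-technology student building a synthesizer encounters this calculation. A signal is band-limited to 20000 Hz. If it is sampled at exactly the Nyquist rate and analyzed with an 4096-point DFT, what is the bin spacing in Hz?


Step 1 — Nyquist sampling rate:
fs = 2 * fmax = 2 * 20000 = 40000 Hz

Step 2 — DFT bin spacing:
df = fs / N = 40000 / 4096 = 9.7656 Hz

9.7656 Hz


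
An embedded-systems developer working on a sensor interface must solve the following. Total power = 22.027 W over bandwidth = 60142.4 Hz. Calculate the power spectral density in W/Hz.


Power spectral density:
PSD = P / BW
    = 22.027 / 60142.4
    = 0.00036625 W/Hz

0.00036625 W/Hz


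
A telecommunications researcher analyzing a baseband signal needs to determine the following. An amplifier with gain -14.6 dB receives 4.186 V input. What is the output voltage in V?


Output voltage from dB gain:
V_out = V_in * 10^(gain_dB / 20)
      = 4.186 * 10^(-14.6 / 20)
      = 4.186 * 0.186209
      = 0.7795 V

0.7795 V


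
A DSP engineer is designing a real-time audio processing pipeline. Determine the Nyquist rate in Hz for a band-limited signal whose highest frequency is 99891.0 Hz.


The Nyquist rate is twice the maximum frequency component.
fs_min = 2 * fmax
      = 2 * 99891.0
      = 199782.0 Hz

199782.0


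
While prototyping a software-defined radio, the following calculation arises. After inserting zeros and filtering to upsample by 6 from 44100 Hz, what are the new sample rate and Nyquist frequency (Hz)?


Step 1 — output sample rate after interpolation by L:
fs_out = L * fs_in = 6 * 44100 = 264600 Hz

Step 2 — Nyquist frequency of the output stream:
f_Nyq = fs_out / 2 = 264600 / 2 = 132300.0 Hz

fs_out = 264600 Hz; f_Nyquist = 132300.0 Hz


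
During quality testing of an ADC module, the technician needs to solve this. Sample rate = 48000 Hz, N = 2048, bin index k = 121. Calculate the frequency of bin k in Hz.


Frequency of DFT bin k:
f_k = k * fs / N
    = 121 * 48000 / 2048
    = 5808000 / 2048
    = 2835.938 Hz

2835.938 Hz


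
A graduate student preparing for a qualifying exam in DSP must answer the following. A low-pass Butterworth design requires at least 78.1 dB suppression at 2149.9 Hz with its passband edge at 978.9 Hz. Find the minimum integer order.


Butterworth filter order formula:
n = log10(10^(A/10) - 1) / (2 * log10(f_stop/f_pass))
10^(78.1/10) - 1 = 64565421.9035
f_stop/f_pass = 2149.9 / 978.9 = 2.1962
n = 11.4288 -> ceil = 12

12


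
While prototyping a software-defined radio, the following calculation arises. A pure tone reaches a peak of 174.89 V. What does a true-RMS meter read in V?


RMS voltage for a sinusoidal waveform:
V_rms = V_peak / sqrt(2)
      = 174.89 / 1.414214
      = 123.666 V

123.666 V


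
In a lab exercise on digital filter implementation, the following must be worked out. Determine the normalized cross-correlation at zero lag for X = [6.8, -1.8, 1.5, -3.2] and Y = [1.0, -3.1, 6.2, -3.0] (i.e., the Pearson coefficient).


Pearson correlation coefficient (population):
r = cov(X,Y) / (std(X) * std(Y))
Mean X = 0.825, Mean Y = 0.275
Cov(X,Y) = 7.593125
Std(X) = 3.84862, Std(Y) = 3.799589
r = 0.5193

0.5193


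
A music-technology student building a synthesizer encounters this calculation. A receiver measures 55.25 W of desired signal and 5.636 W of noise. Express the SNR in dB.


SNR in decibels:
SNR = 10 * log10(Ps / Pn)
    = 10 * log10(55.25 / 5.636)
    = 10 * log10(9.8031)
    = 10 * 0.9914
    = 9.91 dB

9.91 dB


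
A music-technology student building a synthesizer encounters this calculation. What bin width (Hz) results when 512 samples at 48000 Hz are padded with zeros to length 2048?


Frequency resolution after zero-padding:
N_padded = 512 * 4 = 2048
df = fs / N_padded
   = 48000 / 2048
   = 23.4375 Hz

23.4375 Hz


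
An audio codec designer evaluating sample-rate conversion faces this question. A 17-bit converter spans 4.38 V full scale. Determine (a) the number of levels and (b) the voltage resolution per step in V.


Step 1 — number of quantization levels:
L = 2^N = 2^17 = 131072

Step 2 — LSB step size:
delta = Vfs / L
      = 4.38 / 131072
      = 3.342e-05 V

Levels = 131072; step size = 3.342e-05 V


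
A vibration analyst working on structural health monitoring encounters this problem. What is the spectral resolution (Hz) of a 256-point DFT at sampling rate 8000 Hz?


DFT frequency resolution:
df = fs / N
   = 8000 / 256
   = 31.25 Hz

31.25 Hz


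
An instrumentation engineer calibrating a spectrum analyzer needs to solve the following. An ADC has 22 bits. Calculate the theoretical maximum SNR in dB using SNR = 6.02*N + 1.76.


Theoretical SNR for a full-scale sinusoid:
SNR = 6.02 * N + 1.76
    = 6.02 * 22 + 1.76
    = 132.44 + 1.76
    = 134.2 dB

134.2 dB


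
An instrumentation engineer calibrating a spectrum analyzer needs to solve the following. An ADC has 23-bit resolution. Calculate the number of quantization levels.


Number of quantization levels = 2^N
= 2^23
= 8388608

8388608


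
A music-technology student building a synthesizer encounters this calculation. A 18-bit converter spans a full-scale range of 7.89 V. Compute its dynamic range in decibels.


Dynamic range from full-scale to LSB:
V_min = V_max / 2^bits = 7.89 / 2^18
DR = 20 * log10(V_max / V_min)
   = 20 * log10(2^18)
   = 20 * 18 * log10(2)
   = 108.37 dB

108.37 dB


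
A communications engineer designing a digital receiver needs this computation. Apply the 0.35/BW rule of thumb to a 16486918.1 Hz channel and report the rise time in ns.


Rise time from bandwidth relationship:
tr = 0.35 / BW
   = 0.35 / 16486918.1
   = 2.122895243e-08 s
   = 21.229 ns

21.229 ns


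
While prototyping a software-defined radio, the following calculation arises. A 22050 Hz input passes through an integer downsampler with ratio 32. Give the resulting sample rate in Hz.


Decimation reduces the sample rate:
fs_out = fs_in / M
       = 22050 / 32
       = 689.0625 Hz

689.0625 Hz


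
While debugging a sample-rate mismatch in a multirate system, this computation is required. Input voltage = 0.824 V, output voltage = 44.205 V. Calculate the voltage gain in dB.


Voltage gain in dB:
G = 20 * log10(Vout / Vin)
  = 20 * log10(44.205 / 0.824)
  = 20 * log10(53.646845)
  = 20 * 1.729544
  = 34.59 dB

34.59 dB


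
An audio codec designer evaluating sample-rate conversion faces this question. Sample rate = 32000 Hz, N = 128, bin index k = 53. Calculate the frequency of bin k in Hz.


Frequency of DFT bin k:
f_k = k * fs / N
    = 53 * 32000 / 128
    = 1696000 / 128
    = 13250.0 Hz

13250.0 Hz


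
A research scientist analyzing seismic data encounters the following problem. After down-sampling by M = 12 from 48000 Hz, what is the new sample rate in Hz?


Decimation reduces the sample rate:
fs_out = fs_in / M
       = 48000 / 12
       = 4000.0 Hz

4000.0 Hz


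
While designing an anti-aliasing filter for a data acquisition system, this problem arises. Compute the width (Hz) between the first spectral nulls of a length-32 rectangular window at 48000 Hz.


Main lobe width for a rectangular window:
Width = 2 * fs / N
      = 2 * 48000 / 32
      = 96000 / 32
      = 3000.0 Hz

3000.0 Hz


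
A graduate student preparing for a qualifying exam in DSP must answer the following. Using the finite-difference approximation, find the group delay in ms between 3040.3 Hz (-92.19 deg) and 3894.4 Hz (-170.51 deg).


Group delay from phase difference:
tau = -d(phi)/d(omega)
d(phi) = -78.32 deg = -1.366942 rad
d(omega) = 2*pi*(3894.4 - 3040.3) = 5366.4686 rad/s
tau = -(-1.366942) / 5366.4686
    = 0.2547 ms

0.2547 ms


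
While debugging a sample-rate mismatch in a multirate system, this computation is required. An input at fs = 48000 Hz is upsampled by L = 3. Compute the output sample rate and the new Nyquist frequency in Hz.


Step 1 — output sample rate after interpolation by L:
fs_out = L * fs_in = 3 * 48000 = 144000 Hz

Step 2 — Nyquist frequency of the output stream:
f_Nyq = fs_out / 2 = 144000 / 2 = 72000.0 Hz

fs_out = 144000 Hz; f_Nyquist = 72000.0 Hz


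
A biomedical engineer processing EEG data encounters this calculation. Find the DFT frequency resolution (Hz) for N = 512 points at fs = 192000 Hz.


DFT frequency resolution:
df = fs / N
   = 192000 / 512
   = 375.0 Hz

375.0 Hz


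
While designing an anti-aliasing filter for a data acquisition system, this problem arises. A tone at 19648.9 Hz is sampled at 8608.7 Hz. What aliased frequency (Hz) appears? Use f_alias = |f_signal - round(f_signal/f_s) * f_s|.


Compute the nearest integer multiple of fs to the signal:
n = round(19648.9 / 8608.7) = 2
f_alias = |19648.9 - 2 * 8608.7|
        = |19648.9 - 17217.4|
        = 2431.5 Hz

2431.5


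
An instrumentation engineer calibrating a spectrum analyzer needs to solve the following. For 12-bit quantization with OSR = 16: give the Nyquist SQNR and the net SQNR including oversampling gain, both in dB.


Step 1 — baseline SQNR at Nyquist:
SQNR_base = 6.02*N + 1.76
          = 6.02*12 + 1.76
          = 74.0 dB

Step 2 — oversampling processing gain:
G = 10*log10(OSR) = 10*log10(16) = 12.04 dB

Step 3 — total:
SQNR_total = 74.0 + 12.04 = 86.04 dB

Base SQNR = 74.0 dB; oversampled SQNR = 86.04 dB


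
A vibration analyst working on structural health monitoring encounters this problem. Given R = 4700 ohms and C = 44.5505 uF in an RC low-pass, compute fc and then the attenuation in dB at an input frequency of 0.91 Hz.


Step 1 — cutoff frequency:
fc = 1 / (2*pi*R*C)
C = 44.5505 uF = 4.45505e-05 F
fc = 1 / (2*pi*4700*4.45505e-05)
   = 0.760098 Hz

Step 2 — magnitude at f = 0.91 Hz:
|H(f)| = 1 / sqrt(1 + (f/fc)^2)
f/fc = 0.91 / 0.760098 = 1.197214
|H| = 1 / sqrt(1 + 1.433321) = 0.6410624
|H|_dB = 20*log10(0.6410624) = -3.86 dB

fc = 0.760098 Hz; |H(0.91 Hz)| = -3.86 dB


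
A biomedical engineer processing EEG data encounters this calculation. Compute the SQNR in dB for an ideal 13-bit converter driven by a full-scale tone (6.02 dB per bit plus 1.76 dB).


Theoretical SNR for a full-scale sinusoid:
SNR = 6.02 * N + 1.76
    = 6.02 * 13 + 1.76
    = 78.26 + 1.76
    = 80.02 dB

80.02 dB


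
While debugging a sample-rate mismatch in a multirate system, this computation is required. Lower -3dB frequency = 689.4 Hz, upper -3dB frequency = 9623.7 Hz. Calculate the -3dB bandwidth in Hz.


Bandwidth is the difference of -3dB frequencies:
BW = f_high - f_low
   = 9623.7 - 689.4
   = 8934.3 Hz

8934.3 Hz


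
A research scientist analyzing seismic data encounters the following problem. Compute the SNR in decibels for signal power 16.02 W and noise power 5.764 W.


SNR in decibels:
SNR = 10 * log10(Ps / Pn)
    = 10 * log10(16.02 / 5.764)
    = 10 * log10(2.7793)
    = 10 * 0.4439
    = 4.44 dB

4.44 dB


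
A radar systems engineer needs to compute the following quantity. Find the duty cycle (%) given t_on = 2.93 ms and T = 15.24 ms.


Duty cycle as a percentage:
DC = (t_on / T) * 100
   = (2.93 / 15.24) * 100
   = 0.192257 * 100
   = 19.23 %

19.23 %


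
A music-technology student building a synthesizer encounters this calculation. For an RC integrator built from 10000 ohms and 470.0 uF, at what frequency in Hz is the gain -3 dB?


Cutoff frequency of a first-order RC filter:
fc = 1 / (2 * pi * R * C)
C = 470.0 uF = 0.00047 F
fc = 1 / (2 * pi * 10000 * 0.00047)
   = 1 / 29.530970943744
   = 0.033863 Hz

0.033863 Hz


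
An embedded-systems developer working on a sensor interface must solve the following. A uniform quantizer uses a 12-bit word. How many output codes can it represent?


Number of quantization levels = 2^N
= 2^12
= 4096

4096


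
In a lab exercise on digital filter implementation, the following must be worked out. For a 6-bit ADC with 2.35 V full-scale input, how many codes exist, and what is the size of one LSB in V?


Step 1 — number of quantization levels:
L = 2^N = 2^6 = 64

Step 2 — LSB step size:
delta = Vfs / L
      = 2.35 / 64
      = 0.03671875 V

Levels = 64; step size = 0.03671875 V


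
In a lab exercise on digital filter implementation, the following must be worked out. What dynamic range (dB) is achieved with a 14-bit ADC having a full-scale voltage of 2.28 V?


Dynamic range from full-scale to LSB:
V_min = V_max / 2^bits = 2.28 / 2^14
DR = 20 * log10(V_max / V_min)
   = 20 * log10(2^14)
   = 20 * 14 * log10(2)
   = 84.29 dB

84.29 dB


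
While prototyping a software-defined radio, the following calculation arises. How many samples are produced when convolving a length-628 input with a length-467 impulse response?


Linear convolution output length:
L = N + M - 1
  = 628 + 467 - 1
  = 1094 samples

1094


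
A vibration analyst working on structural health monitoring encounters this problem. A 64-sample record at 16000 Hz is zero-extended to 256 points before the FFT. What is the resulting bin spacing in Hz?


Frequency resolution after zero-padding:
N_padded = 64 * 4 = 256
df = fs / N_padded
   = 16000 / 256
   = 62.5 Hz

62.5 Hz


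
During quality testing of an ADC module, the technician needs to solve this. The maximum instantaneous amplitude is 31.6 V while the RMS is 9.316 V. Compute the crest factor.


Crest factor is the ratio of peak to RMS:
CF = V_peak / V_rms
   = 31.6 / 9.316
   = 3.392

3.392


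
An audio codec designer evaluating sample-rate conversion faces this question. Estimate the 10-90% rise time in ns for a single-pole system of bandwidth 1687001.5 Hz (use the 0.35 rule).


Rise time from bandwidth relationship:
tr = 0.35 / BW
   = 0.35 / 1687001.5
   = 2.074686952e-07 s
   = 207.4687 ns

207.4687 ns


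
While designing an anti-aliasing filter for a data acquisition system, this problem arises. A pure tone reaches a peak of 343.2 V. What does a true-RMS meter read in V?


RMS voltage for a sinusoidal waveform:
V_rms = V_peak / sqrt(2)
      = 343.2 / 1.414214
      = 242.679 V

242.679 V


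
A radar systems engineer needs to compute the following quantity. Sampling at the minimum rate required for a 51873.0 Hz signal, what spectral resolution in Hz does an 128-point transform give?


Step 1 — Nyquist sampling rate:
fs = 2 * fmax = 2 * 51873.0 = 103746.0 Hz

Step 2 — DFT bin spacing:
df = fs / N = 103746.0 / 128 = 810.5156 Hz

810.5156 Hz


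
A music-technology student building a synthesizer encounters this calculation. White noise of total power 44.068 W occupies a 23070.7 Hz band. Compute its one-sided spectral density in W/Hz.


Power spectral density:
PSD = P / BW
    = 44.068 / 23070.7
    = 0.00191013 W/Hz

0.00191013 W/Hz


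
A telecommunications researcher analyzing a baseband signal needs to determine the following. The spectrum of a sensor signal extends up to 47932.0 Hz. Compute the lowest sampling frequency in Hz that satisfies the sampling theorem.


The Nyquist rate is twice the maximum frequency component.
fs_min = 2 * fmax
      = 2 * 47932.0
      = 95864.0 Hz

95864.0


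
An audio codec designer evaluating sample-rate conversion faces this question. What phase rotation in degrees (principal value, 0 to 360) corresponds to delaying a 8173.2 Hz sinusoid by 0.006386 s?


Phase shift from frequency and time delay:
phi = 360 * f * t_delay
    = 360 * 8173.2 * 0.006386
    = 18789.86 degrees
    mod 360 = 69.86 degrees

69.86 degrees


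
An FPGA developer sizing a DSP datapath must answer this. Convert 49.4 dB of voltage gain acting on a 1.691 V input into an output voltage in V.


Output voltage from dB gain:
V_out = V_in * 10^(gain_dB / 20)
      = 1.691 * 10^(49.4 / 20)
      = 1.691 * 295.120923
      = 499.0495 V

499.0495 V


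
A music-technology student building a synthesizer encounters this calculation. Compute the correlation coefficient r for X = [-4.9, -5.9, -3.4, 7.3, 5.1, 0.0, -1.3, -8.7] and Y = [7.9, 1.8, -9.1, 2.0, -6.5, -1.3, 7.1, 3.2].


Pearson correlation coefficient (population):
r = cov(X,Y) / (std(X) * std(Y))
Mean X = -1.475, Mean Y = 0.6375
Cov(X,Y) = -8.310937
Std(X) = 5.119265, Std(Y) = 5.632481
r = -0.2882

-0.2882


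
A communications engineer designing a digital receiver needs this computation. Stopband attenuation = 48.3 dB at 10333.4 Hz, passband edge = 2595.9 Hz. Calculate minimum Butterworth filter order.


Butterworth filter order formula:
n = log10(10^(A/10) - 1) / (2 * log10(f_stop/f_pass))
10^(48.3/10) - 1 = 67607.2975
f_stop/f_pass = 10333.4 / 2595.9 = 3.9807
n = 4.0253 -> ceil = 5

5


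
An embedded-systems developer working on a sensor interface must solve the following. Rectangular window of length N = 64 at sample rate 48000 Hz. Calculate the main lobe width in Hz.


Main lobe width for a rectangular window:
Width = 2 * fs / N
      = 2 * 48000 / 64
      = 96000 / 64
      = 1500.0 Hz

1500.0 Hz


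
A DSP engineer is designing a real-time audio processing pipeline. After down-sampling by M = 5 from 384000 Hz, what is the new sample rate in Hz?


Decimation reduces the sample rate:
fs_out = fs_in / M
       = 384000 / 5
       = 76800.0 Hz

76800.0 Hz


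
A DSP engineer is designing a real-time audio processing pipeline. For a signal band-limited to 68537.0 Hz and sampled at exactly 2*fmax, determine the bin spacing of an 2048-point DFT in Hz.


Step 1 — Nyquist sampling rate:
fs = 2 * fmax = 2 * 68537.0 = 137074.0 Hz

Step 2 — DFT bin spacing:
df = fs / N = 137074.0 / 2048 = 66.9307 Hz

66.9307 Hz


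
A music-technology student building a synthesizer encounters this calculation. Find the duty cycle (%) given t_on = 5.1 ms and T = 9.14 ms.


Duty cycle as a percentage:
DC = (t_on / T) * 100
   = (5.1 / 9.14) * 100
   = 0.557987 * 100
   = 55.8 %

55.8 %


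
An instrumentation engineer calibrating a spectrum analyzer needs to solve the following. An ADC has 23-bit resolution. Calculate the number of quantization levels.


Number of quantization levels = 2^N
= 2^23
= 8388608

8388608


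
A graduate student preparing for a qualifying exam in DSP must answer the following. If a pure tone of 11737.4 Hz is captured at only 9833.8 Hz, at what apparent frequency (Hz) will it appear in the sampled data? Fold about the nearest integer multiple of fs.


Compute the nearest integer multiple of fs to the signal:
n = round(11737.4 / 9833.8) = 1
f_alias = |11737.4 - 1 * 9833.8|
        = |11737.4 - 9833.8|
        = 1903.6 Hz

1903.6


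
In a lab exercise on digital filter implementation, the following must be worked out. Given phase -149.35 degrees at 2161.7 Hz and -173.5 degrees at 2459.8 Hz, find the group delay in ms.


Group delay from phase difference:
tau = -d(phi)/d(omega)
d(phi) = -24.15 deg = -0.421497 rad
d(omega) = 2*pi*(2459.8 - 2161.7) = 1873.0175 rad/s
tau = -(-0.421497) / 1873.0175
    = 0.225 ms

0.225 ms


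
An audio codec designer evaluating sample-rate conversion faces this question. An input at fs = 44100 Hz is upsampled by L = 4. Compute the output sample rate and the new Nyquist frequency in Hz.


Step 1 — output sample rate after interpolation by L:
fs_out = L * fs_in = 4 * 44100 = 176400 Hz

Step 2 — Nyquist frequency of the output stream:
f_Nyq = fs_out / 2 = 176400 / 2 = 88200.0 Hz

fs_out = 176400 Hz; f_Nyquist = 88200.0 Hz


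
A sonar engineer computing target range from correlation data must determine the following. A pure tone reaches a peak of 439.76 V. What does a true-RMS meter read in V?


RMS voltage for a sinusoidal waveform:
V_rms = V_peak / sqrt(2)
      = 439.76 / 1.414214
      = 310.957 V

310.957 V


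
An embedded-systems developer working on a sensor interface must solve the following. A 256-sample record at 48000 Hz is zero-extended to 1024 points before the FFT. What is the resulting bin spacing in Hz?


Frequency resolution after zero-padding:
N_padded = 256 * 4 = 1024
df = fs / N_padded
   = 48000 / 1024
   = 46.875 Hz

46.875 Hz


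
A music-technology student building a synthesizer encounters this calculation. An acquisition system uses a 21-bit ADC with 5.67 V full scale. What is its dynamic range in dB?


Dynamic range from full-scale to LSB:
V_min = V_max / 2^bits = 5.67 / 2^21
DR = 20 * log10(V_max / V_min)
   = 20 * log10(2^21)
   = 20 * 21 * log10(2)
   = 126.43 dB

126.43 dB


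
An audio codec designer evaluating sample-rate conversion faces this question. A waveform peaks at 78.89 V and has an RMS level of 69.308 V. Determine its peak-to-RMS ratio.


Crest factor is the ratio of peak to RMS:
CF = V_peak / V_rms
   = 78.89 / 69.308
   = 1.1383

1.1383


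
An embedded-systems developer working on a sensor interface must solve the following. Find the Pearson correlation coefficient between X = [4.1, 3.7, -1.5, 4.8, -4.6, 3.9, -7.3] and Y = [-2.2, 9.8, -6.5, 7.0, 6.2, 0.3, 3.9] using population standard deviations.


Pearson correlation coefficient (population):
r = cov(X,Y) / (std(X) * std(Y))
Mean X = 0.4429, Mean Y = 2.6429
Cov(X,Y) = 0.939592
Std(X) = 4.536788, Std(Y) = 5.304676
r = 0.039

0.039


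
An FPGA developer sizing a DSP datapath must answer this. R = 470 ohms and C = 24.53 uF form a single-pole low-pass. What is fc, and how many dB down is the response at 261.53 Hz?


Step 1 — cutoff frequency:
fc = 1 / (2*pi*R*C)
C = 24.53 uF = 2.453e-05 F
fc = 1 / (2*pi*470*2.453e-05)
   = 13.8046 Hz

Step 2 — magnitude at f = 261.53 Hz:
|H(f)| = 1 / sqrt(1 + (f/fc)^2)
f/fc = 261.53 / 13.8046 = 18.945134
|H| = 1 / sqrt(1 + 358.918102) = 0.0527106
|H|_dB = 20*log10(0.0527106) = -25.56 dB

fc = 13.8046 Hz; |H(261.53 Hz)| = -25.56 dB


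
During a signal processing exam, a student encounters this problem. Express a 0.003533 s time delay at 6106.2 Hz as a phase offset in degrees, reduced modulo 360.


Phase shift from frequency and time delay:
phi = 360 * f * t_delay
    = 360 * 6106.2 * 0.003533
    = 7766.35 degrees
    mod 360 = 206.35 degrees

206.35 degrees


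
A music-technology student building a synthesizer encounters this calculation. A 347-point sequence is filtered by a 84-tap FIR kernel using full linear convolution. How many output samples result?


Linear convolution output length:
L = N + M - 1
  = 347 + 84 - 1
  = 430 samples

430


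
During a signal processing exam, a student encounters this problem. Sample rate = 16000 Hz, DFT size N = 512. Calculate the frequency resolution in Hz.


DFT frequency resolution:
df = fs / N
   = 16000 / 512
   = 31.25 Hz

31.25 Hz


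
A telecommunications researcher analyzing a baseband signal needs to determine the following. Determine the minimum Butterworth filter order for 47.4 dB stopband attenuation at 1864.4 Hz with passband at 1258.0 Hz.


Butterworth filter order formula:
n = log10(10^(A/10) - 1) / (2 * log10(f_stop/f_pass))
10^(47.4/10) - 1 = 54953.0874
f_stop/f_pass = 1864.4 / 1258.0 = 1.482
n = 13.8711 -> ceil = 14

14


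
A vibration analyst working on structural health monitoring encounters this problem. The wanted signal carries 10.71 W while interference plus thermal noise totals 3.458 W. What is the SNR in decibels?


SNR in decibels:
SNR = 10 * log10(Ps / Pn)
    = 10 * log10(10.71 / 3.458)
    = 10 * log10(3.0972)
    = 10 * 0.491
    = 4.91 dB

4.91 dB


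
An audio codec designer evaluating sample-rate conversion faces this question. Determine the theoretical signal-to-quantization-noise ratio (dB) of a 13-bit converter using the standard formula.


Theoretical SNR for a full-scale sinusoid:
SNR = 6.02 * N + 1.76
    = 6.02 * 13 + 1.76
    = 78.26 + 1.76
    = 80.02 dB

80.02 dB


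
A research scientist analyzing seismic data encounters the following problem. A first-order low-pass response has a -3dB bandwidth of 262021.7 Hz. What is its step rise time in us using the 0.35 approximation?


Rise time from bandwidth relationship:
tr = 0.35 / BW
   = 0.35 / 262021.7
   = 1.335767228e-06 s
   = 1.3358 us

1.3358 us


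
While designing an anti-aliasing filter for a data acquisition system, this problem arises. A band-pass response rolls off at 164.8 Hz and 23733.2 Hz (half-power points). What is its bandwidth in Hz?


Bandwidth is the difference of -3dB frequencies:
BW = f_high - f_low
   = 23733.2 - 164.8
   = 23568.4 Hz

23568.4 Hz


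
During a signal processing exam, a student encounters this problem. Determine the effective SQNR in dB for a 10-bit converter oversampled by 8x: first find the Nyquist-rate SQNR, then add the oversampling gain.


Step 1 — baseline SQNR at Nyquist:
SQNR_base = 6.02*N + 1.76
          = 6.02*10 + 1.76
          = 61.96 dB

Step 2 — oversampling processing gain:
G = 10*log10(OSR) = 10*log10(8) = 9.03 dB

Step 3 — total:
SQNR_total = 61.96 + 9.03 = 70.99 dB

Base SQNR = 61.96 dB; oversampled SQNR = 70.99 dB


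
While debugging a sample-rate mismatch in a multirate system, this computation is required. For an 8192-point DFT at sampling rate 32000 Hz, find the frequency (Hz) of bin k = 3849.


Frequency of DFT bin k:
f_k = k * fs / N
    = 3849 * 32000 / 8192
    = 123168000 / 8192
    = 15035.156 Hz

15035.156 Hz


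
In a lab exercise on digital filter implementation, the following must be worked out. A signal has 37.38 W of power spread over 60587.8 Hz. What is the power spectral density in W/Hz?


Power spectral density:
PSD = P / BW
    = 37.38 / 60587.8
    = 0.00061696 W/Hz

0.00061696 W/Hz


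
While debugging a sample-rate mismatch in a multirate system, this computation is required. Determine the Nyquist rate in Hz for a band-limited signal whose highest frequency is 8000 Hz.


The Nyquist rate is twice the maximum frequency component.
fs_min = 2 * fmax
      = 2 * 8000
      = 16000 Hz

16000


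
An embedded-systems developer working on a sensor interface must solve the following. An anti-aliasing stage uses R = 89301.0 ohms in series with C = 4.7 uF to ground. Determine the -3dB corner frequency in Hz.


Cutoff frequency of a first-order RC filter:
fc = 1 / (2 * pi * R * C)
C = 4.7 uF = 4.7e-06 F
fc = 1 / (2 * pi * 89301.0 * 4.7e-06)
   = 1 / 2.6371452362473
   = 0.379198 Hz

0.379198 Hz


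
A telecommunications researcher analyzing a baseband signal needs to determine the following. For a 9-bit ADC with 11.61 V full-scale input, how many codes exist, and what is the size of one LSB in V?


Step 1 — number of quantization levels:
L = 2^N = 2^9 = 512

Step 2 — LSB step size:
delta = Vfs / L
      = 11.61 / 512
      = 0.02267578 V

Levels = 512; step size = 0.02267578 V


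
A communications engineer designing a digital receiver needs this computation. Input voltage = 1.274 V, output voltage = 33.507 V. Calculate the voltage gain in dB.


Voltage gain in dB:
G = 20 * log10(Vout / Vin)
  = 20 * log10(33.507 / 1.274)
  = 20 * log10(26.300628)
  = 20 * 1.419966
  = 28.4 dB

28.4 dB


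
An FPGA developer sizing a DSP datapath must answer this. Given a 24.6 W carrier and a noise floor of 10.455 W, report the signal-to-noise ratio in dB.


SNR in decibels:
SNR = 10 * log10(Ps / Pn)
    = 10 * log10(24.6 / 10.455)
    = 10 * log10(2.3529)
    = 10 * 0.3716
    = 3.72 dB

3.72 dB


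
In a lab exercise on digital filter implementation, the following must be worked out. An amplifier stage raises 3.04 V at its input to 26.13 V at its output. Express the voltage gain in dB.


Voltage gain in dB:
G = 20 * log10(Vout / Vin)
  = 20 * log10(26.13 / 3.04)
  = 20 * log10(8.595395)
  = 20 * 0.934266
  = 18.69 dB

18.69 dB


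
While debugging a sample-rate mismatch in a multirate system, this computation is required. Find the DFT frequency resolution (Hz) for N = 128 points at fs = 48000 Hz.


DFT frequency resolution:
df = fs / N
   = 48000 / 128
   = 375.0 Hz

375.0 Hz


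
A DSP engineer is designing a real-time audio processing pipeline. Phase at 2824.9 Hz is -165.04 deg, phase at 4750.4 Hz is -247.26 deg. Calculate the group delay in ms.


Group delay from phase difference:
tau = -d(phi)/d(omega)
d(phi) = -82.22 deg = -1.43501 rad
d(omega) = 2*pi*(4750.4 - 2824.9) = 12098.2733 rad/s
tau = -(-1.43501) / 12098.2733
    = 0.1186 ms

0.1186 ms


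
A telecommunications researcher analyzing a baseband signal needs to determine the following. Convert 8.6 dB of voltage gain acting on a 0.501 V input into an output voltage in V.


Output voltage from dB gain:
V_out = V_in * 10^(gain_dB / 20)
      = 0.501 * 10^(8.6 / 20)
      = 0.501 * 2.691535
      = 1.3485 V

1.3485 V


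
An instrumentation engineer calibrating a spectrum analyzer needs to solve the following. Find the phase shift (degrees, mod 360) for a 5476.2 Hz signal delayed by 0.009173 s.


Phase shift from frequency and time delay:
phi = 360 * f * t_delay
    = 360 * 5476.2 * 0.009173
    = 18083.95 degrees
    mod 360 = 83.95 degrees

83.95 degrees


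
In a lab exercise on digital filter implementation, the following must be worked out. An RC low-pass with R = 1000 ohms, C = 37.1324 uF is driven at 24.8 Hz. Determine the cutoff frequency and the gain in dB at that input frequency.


Step 1 — cutoff frequency:
fc = 1 / (2*pi*R*C)
C = 37.1324 uF = 3.71324e-05 F
fc = 1 / (2*pi*1000*3.71324e-05)
   = 4.28615 Hz

Step 2 — magnitude at f = 24.8 Hz:
|H(f)| = 1 / sqrt(1 + (f/fc)^2)
f/fc = 24.8 / 4.28615 = 5.786078
|H| = 1 / sqrt(1 + 33.478699) = 0.1703039
|H|_dB = 20*log10(0.1703039) = -15.38 dB

fc = 4.28615 Hz; |H(24.8 Hz)| = -15.38 dB


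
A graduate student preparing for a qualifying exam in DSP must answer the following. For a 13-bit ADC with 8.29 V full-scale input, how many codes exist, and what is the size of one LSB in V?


Step 1 — number of quantization levels:
L = 2^N = 2^13 = 8192

Step 2 — LSB step size:
delta = Vfs / L
      = 8.29 / 8192
      = 0.00101196 V

Levels = 8192; step size = 0.00101196 V


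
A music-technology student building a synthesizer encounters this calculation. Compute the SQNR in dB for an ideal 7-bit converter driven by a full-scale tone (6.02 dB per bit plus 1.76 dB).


Theoretical SNR for a full-scale sinusoid:
SNR = 6.02 * N + 1.76
    = 6.02 * 7 + 1.76
    = 42.14 + 1.76
    = 43.9 dB

43.9 dB


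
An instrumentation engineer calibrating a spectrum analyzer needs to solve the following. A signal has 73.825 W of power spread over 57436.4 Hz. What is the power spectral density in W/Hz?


Power spectral density:
PSD = P / BW
    = 73.825 / 57436.4
    = 0.00128533 W/Hz

0.00128533 W/Hz


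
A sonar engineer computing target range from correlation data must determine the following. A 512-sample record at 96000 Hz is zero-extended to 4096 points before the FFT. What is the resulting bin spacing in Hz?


Frequency resolution after zero-padding:
N_padded = 512 * 8 = 4096
df = fs / N_padded
   = 96000 / 4096
   = 23.4375 Hz

23.4375 Hz


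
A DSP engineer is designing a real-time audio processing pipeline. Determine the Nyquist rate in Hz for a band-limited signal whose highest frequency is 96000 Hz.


The Nyquist rate is twice the maximum frequency component.
fs_min = 2 * fmax
      = 2 * 96000
      = 192000 Hz

192000
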